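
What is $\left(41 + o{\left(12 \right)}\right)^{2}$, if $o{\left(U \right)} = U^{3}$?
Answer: $3129361$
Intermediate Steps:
$\left(41 + o{\left(12 \right)}\right)^{2} = \left(41 + 12^{3}\right)^{2} = \left(41 + 1728\right)^{2} = 1769^{2} = 3129361$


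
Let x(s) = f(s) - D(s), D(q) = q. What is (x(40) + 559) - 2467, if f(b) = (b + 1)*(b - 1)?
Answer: -349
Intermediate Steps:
f(b) = (1 + b)*(-1 + b)
x(s) = -1 + s² - s (x(s) = (-1 + s²) - s = -1 + s² - s)
(x(40) + 559) - 2467 = ((-1 + 40² - 1*40) + 559) - 2467 = ((-1 + 1600 - 40) + 559) - 2467 = (1559 + 559) - 2467 = 2118 - 2467 = -349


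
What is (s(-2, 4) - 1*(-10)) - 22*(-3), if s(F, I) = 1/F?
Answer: 151/2 ≈ 75.500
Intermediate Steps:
(s(-2, 4) - 1*(-10)) - 22*(-3) = (1/(-2) - 1*(-10)) - 22*(-3) = (-1/2 + 10) + 66 = 19/2 + 66 = 151/2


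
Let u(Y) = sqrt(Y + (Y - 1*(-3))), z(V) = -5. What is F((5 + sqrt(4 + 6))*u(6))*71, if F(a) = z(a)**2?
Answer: 1775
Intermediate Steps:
u(Y) = sqrt(3 + 2*Y) (u(Y) = sqrt(Y + (Y + 3)) = sqrt(Y + (3 + Y)) = sqrt(3 + 2*Y))
F(a) = 25 (F(a) = (-5)**2 = 25)
F((5 + sqrt(4 + 6))*u(6))*71 = 25*71 = 1775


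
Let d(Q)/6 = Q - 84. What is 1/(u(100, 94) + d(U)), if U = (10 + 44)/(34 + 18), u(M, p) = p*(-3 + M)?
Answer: 13/112063 ≈ 0.00011601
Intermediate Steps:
U = 27/26 (U = 54/52 = 54*(1/52) = 27/26 ≈ 1.0385)
d(Q) = -504 + 6*Q (d(Q) = 6*(Q - 84) = 6*(-84 + Q) = -504 + 6*Q)
1/(u(100, 94) + d(U)) = 1/(94*(-3 + 100) + (-504 + 6*(27/26))) = 1/(94*97 + (-504 + 81/13)) = 1/(9118 - 6471/13) = 1/(112063/13) = 13/112063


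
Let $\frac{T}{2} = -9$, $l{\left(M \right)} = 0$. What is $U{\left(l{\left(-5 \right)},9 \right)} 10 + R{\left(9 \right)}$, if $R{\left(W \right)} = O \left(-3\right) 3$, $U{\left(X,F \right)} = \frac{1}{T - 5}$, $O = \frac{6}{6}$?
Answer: $- \frac{217}{23} \approx -9.4348$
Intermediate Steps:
$O = 1$ ($O = 6 \cdot \frac{1}{6} = 1$)
$T = -18$ ($T = 2 \left(-9\right) = -18$)
$U{\left(X,F \right)} = - \frac{1}{23}$ ($U{\left(X,F \right)} = \frac{1}{-18 - 5} = \frac{1}{-23} = - \frac{1}{23}$)
$R{\left(W \right)} = -9$ ($R{\left(W \right)} = 1 \left(-3\right) 3 = \left(-3\right) 3 = -9$)
$U{\left(l{\left(-5 \right)},9 \right)} 10 + R{\left(9 \right)} = \left(- \frac{1}{23}\right) 10 - 9 = - \frac{10}{23} - 9 = - \frac{217}{23}$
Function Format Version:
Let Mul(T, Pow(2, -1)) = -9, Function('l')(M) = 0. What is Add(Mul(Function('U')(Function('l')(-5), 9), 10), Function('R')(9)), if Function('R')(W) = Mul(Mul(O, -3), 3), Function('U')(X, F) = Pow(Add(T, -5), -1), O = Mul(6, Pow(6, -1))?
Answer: Rational(-217, 23) ≈ -9.4348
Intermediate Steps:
O = 1 (O = Mul(6, Rational(1, 6)) = 1)
T = -18 (T = Mul(2, -9) = -18)
Function('U')(X, F) = Rational(-1, 23) (Function('U')(X, F) = Pow(Add(-18, -5), -1) = Pow(-23, -1) = Rational(-1, 23))
Function('R')(W) = -9 (Function('R')(W) = Mul(Mul(1, -3), 3) = Mul(-3, 3) = -9)
Add(Mul(Function('U')(Function('l')(-5), 9), 10), Function('R')(9)) = Add(Mul(Rational(-1, 23), 10), -9) = Add(Rational(-10, 23), -9) = Rational(-217, 23)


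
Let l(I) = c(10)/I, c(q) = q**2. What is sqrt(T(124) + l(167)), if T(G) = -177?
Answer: I*sqrt(4919653)/167 ≈ 13.282*I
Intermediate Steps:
l(I) = 100/I (l(I) = 10**2/I = 100/I)
sqrt(T(124) + l(167)) = sqrt(-177 + 100/167) = sqrt(-29459/167) = I*sqrt(4919653)/167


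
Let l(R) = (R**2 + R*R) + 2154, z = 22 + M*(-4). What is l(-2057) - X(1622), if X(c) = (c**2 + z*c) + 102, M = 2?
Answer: 5810958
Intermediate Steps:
z = 14 (z = 22 + 2*(-4) = 22 - 8 = 14)
l(R) = 2154 + 2*R**2 (l(R) = (R**2 + R**2) + 2154 = 2*R**2 + 2154 = 2154 + 2*R**2)
X(c) = 102 + c**2 + 14*c (X(c) = (c**2 + 14*c) + 102 = 102 + c**2 + 14*c)
l(-2057) - X(1622) = (2154 + 2*(-2057)**2) - (102 + 1622**2 + 14*1622) = (2154 + 2*4231249) - (102 + 2630884 + 22708) = (2154 + 8462498) - 1*2653694 = 8464652 - 2653694 = 5810958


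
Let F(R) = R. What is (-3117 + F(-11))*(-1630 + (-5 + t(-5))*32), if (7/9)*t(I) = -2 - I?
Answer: 36491248/7 ≈ 5.2130e+6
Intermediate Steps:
t(I) = -18/7 - 9*I/7 (t(I) = 9*(-2 - I)/7 = -18/7 - 9*I/7)
(-3117 + F(-11))*(-1630 + (-5 + t(-5))*32) = (-3117 - 11)*(-1630 + (-5 + (-18/7 - 9/7*(-5)))*32) = -3128*(-1630 + (-5 + (-18/7 + 45/7))*32) = -3128*(-1630 + (-5 + 27/7)*32) = -3128*(-1630 - 8/7*32) = -3128*(-1630 - 256/7) = -3128*(-11666/7) = 36491248/7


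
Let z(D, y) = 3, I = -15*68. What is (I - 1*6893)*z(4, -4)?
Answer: -23739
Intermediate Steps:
I = -1020
(I - 1*6893)*z(4, -4) = (-1020 - 1*6893)*3 = (-1020 - 6893)*3 = -7913*3 = -23739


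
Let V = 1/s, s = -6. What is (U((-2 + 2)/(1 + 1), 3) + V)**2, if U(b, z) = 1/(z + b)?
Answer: 1/36 ≈ 0.027778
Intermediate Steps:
U(b, z) = 1/(b + z)
V = -1/6 (V = 1/(-6) = -1/6 ≈ -0.16667)
(U((-2 + 2)/(1 + 1), 3) + V)**2 = (1/((-2 + 2)/(1 + 1) + 3) - 1/6)**2 = (1/(0/2 + 3) - 1/6)**2 = (1/(0*(1/2) + 3) - 1/6)**2 = (1/(0 + 3) - 1/6)**2 = (1/3 - 1/6)**2 = (1/6)**2 = 1/36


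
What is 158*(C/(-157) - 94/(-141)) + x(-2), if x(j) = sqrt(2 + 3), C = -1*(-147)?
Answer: -20066/471 + sqrt(5) ≈ -40.367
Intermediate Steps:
C = 147
x(j) = sqrt(5)
158*(C/(-157) - 94/(-141)) + x(-2) = 158*(147/(-157) - 94/(-141)) + sqrt(5) = 158*(147*(-1/157) - 94*(-1/141)) + sqrt(5) = 158*(-147/157 + 2/3) + sqrt(5) = 158*(-127/471) + sqrt(5) = -20066/471 + sqrt(5)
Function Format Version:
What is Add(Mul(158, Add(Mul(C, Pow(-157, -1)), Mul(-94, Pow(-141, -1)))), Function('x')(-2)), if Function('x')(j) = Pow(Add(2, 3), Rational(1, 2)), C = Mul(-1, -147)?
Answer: Add(Rational(-20066, 471), Pow(5, Rational(1, 2))) ≈ -40.367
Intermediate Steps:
C = 147
Function('x')(j) = Pow(5, Rational(1, 2))
Add(Mul(158, Add(Mul(C, Pow(-157, -1)), Mul(-94, Pow(-141, -1)))), Function('x')(-2)) = Add(Mul(158, Add(Mul(147, Pow(-157, -1)), Mul(-94, Pow(-141, -1)))), Pow(5, Rational(1, 2))) = Add(Mul(158, Add(Mul(147, Rational(-1, 157)), Mul(-94, Rational(-1, 141)))), Pow(5, Rational(1, 2))) = Add(Mul(158, Add(Rational(-147, 157), Rational(2, 3))), Pow(5, Rational(1, 2))) = Add(Mul(158, Rational(-127, 471)), Pow(5, Rational(1, 2))) = Add(Rational(-20066, 471), Pow(5, Rational(1, 2)))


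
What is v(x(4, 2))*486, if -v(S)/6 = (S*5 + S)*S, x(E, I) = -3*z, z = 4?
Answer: -2519424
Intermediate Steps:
x(E, I) = -12 (x(E, I) = -3*4 = -12)
v(S) = -36*S² (v(S) = -6*(S*5 + S)*S = -6*(5*S + S)*S = -6*6*S*S = -36*S²)
v(x(4, 2))*486 = -36*(-12)²*486 = -36*144*486 = -5184*486 = -2519424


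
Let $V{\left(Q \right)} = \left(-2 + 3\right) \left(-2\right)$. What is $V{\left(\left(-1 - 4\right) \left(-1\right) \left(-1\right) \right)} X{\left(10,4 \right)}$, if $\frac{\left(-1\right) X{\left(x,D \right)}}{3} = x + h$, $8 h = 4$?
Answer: $63$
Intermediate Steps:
$h = \frac{1}{2}$ ($h = \frac{1}{8} \cdot 4 = \frac{1}{2} \approx 0.5$)
$X{\left(x,D \right)} = - \frac{3}{2} - 3 x$ ($X{\left(x,D \right)} = - 3 \left(x + \frac{1}{2}\right) = - 3 \left(\frac{1}{2} + x\right) = - \frac{3}{2} - 3 x$)
$V{\left(Q \right)} = -2$ ($V{\left(Q \right)} = 1 \left(-2\right) = -2$)
$V{\left(\left(-1 - 4\right) \left(-1\right) \left(-1\right) \right)} X{\left(10,4 \right)} = - 2 \left(- \frac{3}{2} - 30\right) = \left(-2\right) \left(- \frac{63}{2}\right) = 63$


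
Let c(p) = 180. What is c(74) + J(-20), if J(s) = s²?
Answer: 580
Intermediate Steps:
c(74) + J(-20) = 180 + (-20)² = 180 + 400 = 580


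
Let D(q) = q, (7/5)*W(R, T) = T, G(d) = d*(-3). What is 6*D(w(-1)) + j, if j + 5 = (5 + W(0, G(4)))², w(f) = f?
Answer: 86/49 ≈ 1.7551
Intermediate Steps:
G(d) = -3*d
W(R, T) = 5*T/7
j = 380/49 (j = -5 + (5 + 5*(-3*4)/7)² = -5 + (5 + (5/7)*(-12))² = -5 + (5 - 60/7)² = -5 + (-25/7)² = -5 + 625/49 = 380/49 ≈ 7.7551)
6*D(w(-1)) + j = 6*(-1) + 380/49 = -6 + 380/49 = 86/49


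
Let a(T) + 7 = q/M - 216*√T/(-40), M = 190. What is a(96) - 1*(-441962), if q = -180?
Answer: 8397127/19 + 108*√6/5 ≈ 4.4201e+5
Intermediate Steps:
a(T) = -151/19 + 27*√T/5 (a(T) = -7 + (-180/190 - 216*√T/(-40)) = -7 + (-180*1/190 - 216*√T*(-1/40)) = -7 + (-18/19 + 27*√T/5) = -151/19 + 27*√T/5)
a(96) - 1*(-441962) = (-151/19 + 27*√96/5) - 1*(-441962) = (-151/19 + 27*(4*√6)/5) + 441962 = (-151/19 + 108*√6/5) + 441962 = 8397127/19 + 108*√6/5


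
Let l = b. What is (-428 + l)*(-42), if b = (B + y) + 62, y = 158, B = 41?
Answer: 7014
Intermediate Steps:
b = 261 (b = (41 + 158) + 62 = 199 + 62 = 261)
l = 261
(-428 + l)*(-42) = (-428 + 261)*(-42) = -167*(-42) = 7014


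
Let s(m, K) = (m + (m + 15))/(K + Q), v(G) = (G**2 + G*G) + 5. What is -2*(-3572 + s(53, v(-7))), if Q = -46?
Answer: 406966/57 ≈ 7139.8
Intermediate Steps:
v(G) = 5 + 2*G**2 (v(G) = (G**2 + G**2) + 5 = 2*G**2 + 5 = 5 + 2*G**2)
s(m, K) = (15 + 2*m)/(-46 + K) (s(m, K) = (m + (m + 15))/(K - 46) = (m + (15 + m))/(-46 + K) = (15 + 2*m)/(-46 + K))
-2*(-3572 + s(53, v(-7))) = -2*(-3572 + (15 + 2*53)/(-46 + (5 + 2*(-7)**2))) = -2*(-3572 + (15 + 106)/(-46 + (5 + 2*49))) = -2*(-3572 + 121/(-46 + (5 + 98))) = -2*(-3572 + 121/(-46 + 103)) = -2*(-3572 + 121/57) = -2*(-203483/57) = 406966/57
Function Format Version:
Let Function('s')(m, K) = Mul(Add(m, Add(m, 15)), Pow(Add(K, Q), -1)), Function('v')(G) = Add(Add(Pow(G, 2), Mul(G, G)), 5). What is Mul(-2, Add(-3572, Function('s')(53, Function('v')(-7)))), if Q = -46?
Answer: Rational(406966, 57) ≈ 7139.8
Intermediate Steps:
Function('v')(G) = Add(5, Mul(2, Pow(G, 2))) (Function('v')(G) = Add(Add(Pow(G, 2), Pow(G, 2)), 5) = Add(Mul(2, Pow(G, 2)), 5) = Add(5, Mul(2, Pow(G, 2))))
Function('s')(m, K) = Mul(Pow(Add(-46, K), -1), Add(15, Mul(2, m))) (Function('s')(m, K) = Mul(Add(m, Add(m, 15)), Pow(Add(K, -46), -1)) = Mul(Add(m, Add(15, m)), Pow(Add(-46, K), -1)) = Mul(Add(15, Mul(2, m)), Pow(Add(-46, K), -1)) = Mul(Pow(Add(-46, K), -1), Add(15, Mul(2, m))))
Mul(-2, Add(-3572, Function('s')(53, Function('v')(-7)))) = Mul(-2, Add(-3572, Mul(Pow(Add(-46, Add(5, Mul(2, Pow(-7, 2)))), -1), Add(15, Mul(2, 53))))) = Mul(-2, Add(-3572, Mul(Pow(Add(-46, Add(5, Mul(2, 49))), -1), Add(15, 106)))) = Mul(-2, Add(-3572, Mul(Pow(Add(-46, Add(5, 98)), -1), 121))) = Mul(-2, Add(-3572, Mul(Pow(Add(-46, 103), -1), 121))) = Mul(-2, Add(-3572, Mul(Pow(57, -1), 121))) = Mul(-2, Add(-3572, Mul(Rational(1, 57), 121))) = Mul(-2, Add(-3572, Rational(121, 57))) = Mul(-2, Rational(-203483, 57)) = Rational(406966, 57)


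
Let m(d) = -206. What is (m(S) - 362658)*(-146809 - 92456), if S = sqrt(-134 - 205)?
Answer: 86820654960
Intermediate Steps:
S = I*sqrt(339) (S = sqrt(-339) = I*sqrt(339) ≈ 18.412*I)
(m(S) - 362658)*(-146809 - 92456) = (-206 - 362658)*(-146809 - 92456) = -362864*(-239265) = 86820654960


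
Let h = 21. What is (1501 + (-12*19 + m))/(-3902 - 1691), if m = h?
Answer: -1294/5593 ≈ -0.23136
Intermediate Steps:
m = 21
(1501 + (-12*19 + m))/(-3902 - 1691) = (1501 + (-12*19 + 21))/(-3902 - 1691) = (1501 + (-228 + 21))/(-5593) = (1501 - 207)*(-1/5593) = 1294*(-1/5593) = -1294/5593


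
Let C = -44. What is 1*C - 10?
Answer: -54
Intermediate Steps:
1*C - 10 = 1*(-44) - 10 = -44 - 10 = -54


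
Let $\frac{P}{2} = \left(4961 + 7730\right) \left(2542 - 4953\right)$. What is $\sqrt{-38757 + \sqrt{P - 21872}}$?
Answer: $\sqrt{-38757 + 3 i \sqrt{6801986}} \approx 19.772 + 197.86 i$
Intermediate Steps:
$P = -61196002$ ($P = 2 \left(4961 + 7730\right) \left(2542 - 4953\right) = 2 \cdot 12691 \left(-2411\right) = 2 \left(-30598001\right) = -61196002$)
$\sqrt{-38757 + \sqrt{P - 21872}} = \sqrt{-38757 + \sqrt{-61196002 - 21872}} = \sqrt{-38757 + \sqrt{-61217874}} = \sqrt{-38757 + 3 i \sqrt{6801986}}$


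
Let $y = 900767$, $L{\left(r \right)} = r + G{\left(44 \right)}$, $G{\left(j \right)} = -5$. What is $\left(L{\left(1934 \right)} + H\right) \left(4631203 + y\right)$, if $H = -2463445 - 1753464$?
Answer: $-23317142910600$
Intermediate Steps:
$L{\left(r \right)} = -5 + r$ ($L{\left(r \right)} = r - 5 = -5 + r$)
$H = -4216909$
$\left(L{\left(1934 \right)} + H\right) \left(4631203 + y\right) = \left(\left(-5 + 1934\right) - 4216909\right) \left(4631203 + 900767\right) = \left(1929 - 4216909\right) 5531970 = \left(-4214980\right) 5531970 = -23317142910600$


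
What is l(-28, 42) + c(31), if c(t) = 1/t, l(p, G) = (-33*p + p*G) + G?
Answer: -6509/31 ≈ -209.97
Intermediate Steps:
l(p, G) = G - 33*p + G*p (l(p, G) = (-33*p + G*p) + G = G - 33*p + G*p)
l(-28, 42) + c(31) = (42 - 33*(-28) + 42*(-28)) + 1/31 = (42 + 924 - 1176) + 1/31 = -210 + 1/31 = -6509/31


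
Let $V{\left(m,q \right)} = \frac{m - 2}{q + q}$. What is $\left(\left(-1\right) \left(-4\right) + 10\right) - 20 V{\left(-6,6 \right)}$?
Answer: $\frac{82}{3} \approx 27.333$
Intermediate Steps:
$V{\left(m,q \right)} = \frac{-2 + m}{2 q}$
$\left(\left(-1\right) \left(-4\right) + 10\right) - 20 V{\left(-6,6 \right)} = \left(\left(-1\right) \left(-4\right) + 10\right) - 20 \frac{-2 - 6}{2 \cdot 6} = \left(4 + 10\right) - 20 \cdot \frac{1}{2} \cdot \frac{1}{6} \left(-8\right) = 14 - - \frac{40}{3} = 14 + \frac{40}{3} = \frac{82}{3}$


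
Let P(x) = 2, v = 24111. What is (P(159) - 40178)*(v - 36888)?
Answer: 513328752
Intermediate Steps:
(P(159) - 40178)*(v - 36888) = (2 - 40178)*(24111 - 36888) = -40176*(-12777) = 513328752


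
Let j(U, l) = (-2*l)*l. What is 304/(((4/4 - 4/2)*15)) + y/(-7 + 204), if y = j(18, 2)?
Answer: -60008/2955 ≈ -20.307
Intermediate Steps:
j(U, l) = -2*l²
y = -8 (y = -2*2² = -2*4 = -8)
304/(((4/4 - 4/2)*15)) + y/(-7 + 204) = 304/(((4/4 - 4/2)*15)) - 8/(-7 + 204) = 304/(((4*(¼) - 4*½)*15)) - 8/197 = 304/(((1 - 2)*15)) - 8*1/197 = 304/((-1*15)) - 8/197 = 304/(-15) - 8/197 = 304*(-1/15) - 8/197 = -304/15 - 8/197 = -60008/2955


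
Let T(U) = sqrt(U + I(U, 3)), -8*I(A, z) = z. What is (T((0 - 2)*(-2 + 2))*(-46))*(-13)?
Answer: 299*I*sqrt(6)/2 ≈ 366.2*I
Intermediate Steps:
I(A, z) = -z/8
T(U) = sqrt(-3/8 + U) (T(U) = sqrt(U - 1/8*3) = sqrt(U - 3/8) = sqrt(-3/8 + U))
(T((0 - 2)*(-2 + 2))*(-46))*(-13) = ((sqrt(-6 + 16*((0 - 2)*(-2 + 2)))/4)*(-46))*(-13) = ((sqrt(-6 + 16*(-2*0))/4)*(-46))*(-13) = ((sqrt(-6 + 16*0)/4)*(-46))*(-13) = ((sqrt(-6 + 0)/4)*(-46))*(-13) = ((sqrt(-6)/4)*(-46))*(-13) = (((I*sqrt(6))/4)*(-46))*(-13) = ((I*sqrt(6)/4)*(-46))*(-13) = -23*I*sqrt(6)/2*(-13) = 299*I*sqrt(6)/2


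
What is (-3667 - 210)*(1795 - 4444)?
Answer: 10270173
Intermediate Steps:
(-3667 - 210)*(1795 - 4444) = -3877*(-2649) = 10270173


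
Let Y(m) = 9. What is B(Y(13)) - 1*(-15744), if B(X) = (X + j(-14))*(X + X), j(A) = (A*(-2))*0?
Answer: 15906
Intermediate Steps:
j(A) = 0 (j(A) = -2*A*0 = 0)
B(X) = 2*X**2 (B(X) = (X + 0)*(X + X) = X*(2*X) = 2*X**2)
B(Y(13)) - 1*(-15744) = 2*9**2 - 1*(-15744) = 2*81 + 15744 = 162 + 15744 = 15906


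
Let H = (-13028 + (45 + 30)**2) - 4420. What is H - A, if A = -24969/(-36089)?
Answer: -426705216/36089 ≈ -11824.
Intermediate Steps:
A = 24969/36089 (A = -24969*(-1/36089) = 24969/36089 ≈ 0.69187)
H = -11823 (H = (-13028 + 75**2) - 4420 = (-13028 + 5625) - 4420 = -7403 - 4420 = -11823)
H - A = -11823 - 1*24969/36089 = -11823 - 24969/36089 = -426705216/36089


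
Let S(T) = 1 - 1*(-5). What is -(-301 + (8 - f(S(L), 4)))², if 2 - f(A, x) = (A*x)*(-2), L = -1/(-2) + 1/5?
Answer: -117649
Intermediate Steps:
L = 7/10 (L = -1*(-½) + 1*(⅕) = ½ + ⅕ = 7/10 ≈ 0.70000)
S(T) = 6 (S(T) = 1 + 5 = 6)
f(A, x) = 2 + 2*A*x (f(A, x) = 2 - A*x*(-2) = 2 - (-2)*A*x = 2 + 2*A*x)
-(-301 + (8 - f(S(L), 4)))² = -(-301 + (8 - (2 + 2*6*4)))² = -(-301 + (8 - (2 + 48)))² = -(-301 + (8 - 1*50))² = -(-301 + (8 - 50))² = -(-301 - 42)² = -1*(-343)² = -1*117649 = -117649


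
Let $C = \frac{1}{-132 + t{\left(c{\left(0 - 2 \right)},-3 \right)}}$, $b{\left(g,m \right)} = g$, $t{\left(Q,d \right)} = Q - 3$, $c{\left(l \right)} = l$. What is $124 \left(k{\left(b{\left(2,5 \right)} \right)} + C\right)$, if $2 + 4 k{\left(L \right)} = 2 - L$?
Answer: $- \frac{8618}{137} \approx -62.905$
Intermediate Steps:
$t{\left(Q,d \right)} = -3 + Q$ ($t{\left(Q,d \right)} = Q - 3 = -3 + Q$)
$k{\left(L \right)} = - \frac{L}{4}$ ($k{\left(L \right)} = - \frac{1}{2} + \frac{2 - L}{4} = - \frac{1}{2} - \left(- \frac{1}{2} + \frac{L}{4}\right) = - \frac{L}{4}$)
$C = - \frac{1}{137}$ ($C = \frac{1}{-132 + \left(-3 + \left(0 - 2\right)\right)} = \frac{1}{-132 - 5} = \frac{1}{-137} = - \frac{1}{137} \approx -0.0072993$)
$124 \left(k{\left(b{\left(2,5 \right)} \right)} + C\right) = 124 \left(\left(- \frac{1}{4}\right) 2 - \frac{1}{137}\right) = 124 \left(- \frac{1}{2} - \frac{1}{137}\right) = 124 \left(- \frac{139}{274}\right) = - \frac{8618}{137}$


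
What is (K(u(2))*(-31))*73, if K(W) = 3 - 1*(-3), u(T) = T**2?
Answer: -13578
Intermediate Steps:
K(W) = 6 (K(W) = 3 + 3 = 6)
(K(u(2))*(-31))*73 = (6*(-31))*73 = -186*73 = -13578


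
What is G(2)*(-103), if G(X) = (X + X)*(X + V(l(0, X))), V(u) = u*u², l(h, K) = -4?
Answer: 25544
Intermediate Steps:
V(u) = u³
G(X) = 2*X*(-64 + X) (G(X) = (X + X)*(X + (-4)³) = (2*X)*(X - 64) = (2*X)*(-64 + X) = 2*X*(-64 + X))
G(2)*(-103) = (2*2*(-64 + 2))*(-103) = (2*2*(-62))*(-103) = -248*(-103) = 25544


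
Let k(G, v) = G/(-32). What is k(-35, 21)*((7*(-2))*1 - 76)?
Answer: -1575/16 ≈ -98.438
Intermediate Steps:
k(G, v) = -G/32 (k(G, v) = G*(-1/32) = -G/32)
k(-35, 21)*((7*(-2))*1 - 76) = (-1/32*(-35))*((7*(-2))*1 - 76) = 35*(-14*1 - 76)/32 = 35*(-14 - 76)/32 = (35/32)*(-90) = -1575/16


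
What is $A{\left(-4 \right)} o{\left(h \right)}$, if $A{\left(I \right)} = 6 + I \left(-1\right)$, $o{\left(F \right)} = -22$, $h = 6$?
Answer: $-220$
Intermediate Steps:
$A{\left(I \right)} = 6 - I$
$A{\left(-4 \right)} o{\left(h \right)} = \left(6 - -4\right) \left(-22\right) = \left(6 + 4\right) \left(-22\right) = 10 \left(-22\right) = -220$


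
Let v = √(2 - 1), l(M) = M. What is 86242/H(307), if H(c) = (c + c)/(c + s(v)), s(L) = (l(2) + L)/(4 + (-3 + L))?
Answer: 26605657/614 ≈ 43332.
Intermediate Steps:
v = 1 (v = √1 = 1)
s(L) = (2 + L)/(1 + L) (s(L) = (2 + L)/(4 + (-3 + L)) = (2 + L)/(1 + L))
H(c) = 2*c/(3/2 + c) (H(c) = (c + c)/(c + (2 + 1)/(1 + 1)) = (2*c)/(c + 3/2) = (2*c)/(3/2 + c) = 2*c/(3/2 + c))
86242/H(307) = 86242/((4*307/(3 + 2*307))) = 86242/((4*307/(3 + 614))) = 86242/((4*307/617)) = 86242/((4*307*(1/617))) = 86242/(1228/617) = 86242*(617/1228) = 26605657/614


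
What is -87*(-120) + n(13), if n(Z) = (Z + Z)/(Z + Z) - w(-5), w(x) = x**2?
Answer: 10416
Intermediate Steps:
n(Z) = -24 (n(Z) = (Z + Z)/(Z + Z) - 1*(-5)**2 = (2*Z)/((2*Z)) - 1*25 = (2*Z)*(1/(2*Z)) - 25 = 1 - 25 = -24)
-87*(-120) + n(13) = -87*(-120) - 24 = 10440 - 24 = 10416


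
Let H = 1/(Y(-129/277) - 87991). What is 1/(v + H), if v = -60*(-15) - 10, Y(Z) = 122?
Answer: 87869/78203409 ≈ 0.0011236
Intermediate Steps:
v = 890 (v = 900 - 10 = 890)
H = -1/87869 (H = 1/(122 - 87991) = 1/(-87869) = -1/87869 ≈ -1.1381e-5)
1/(v + H) = 1/(890 - 1/87869) = 1/(78203409/87869) = 87869/78203409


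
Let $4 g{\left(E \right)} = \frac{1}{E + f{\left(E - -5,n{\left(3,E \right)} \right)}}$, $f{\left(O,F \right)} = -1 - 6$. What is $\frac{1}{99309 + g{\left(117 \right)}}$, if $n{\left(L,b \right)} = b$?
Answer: $\frac{440}{43695961} \approx 1.007 \cdot 10^{-5}$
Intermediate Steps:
$f{\left(O,F \right)} = -7$ ($f{\left(O,F \right)} = -1 - 6 = -7$)
$g{\left(E \right)} = \frac{1}{4 \left(-7 + E\right)}$ ($g{\left(E \right)} = \frac{1}{4 \left(E - 7\right)} = \frac{1}{4 \left(-7 + E\right)}$)
$\frac{1}{99309 + g{\left(117 \right)}} = \frac{1}{99309 + \frac{1}{4 \left(-7 + 117\right)}} = \frac{1}{99309 + \frac{1}{4 \cdot 110}} = \frac{1}{99309 + \frac{1}{4} \cdot \frac{1}{110}} = \frac{1}{99309 + \frac{1}{440}} = \frac{1}{\frac{43695961}{440}} = \frac{440}{43695961}$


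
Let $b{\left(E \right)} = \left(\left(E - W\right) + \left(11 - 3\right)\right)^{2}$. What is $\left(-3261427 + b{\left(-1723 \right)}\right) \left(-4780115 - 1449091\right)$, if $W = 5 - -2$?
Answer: $1844735752458$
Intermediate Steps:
$W = 7$ ($W = 5 + 2 = 7$)
$b{\left(E \right)} = \left(1 + E\right)^{2}$ ($b{\left(E \right)} = \left(\left(E - 7\right) + \left(11 - 3\right)\right)^{2} = \left(\left(E - 7\right) + 8\right)^{2} = \left(\left(-7 + E\right) + 8\right)^{2} = \left(1 + E\right)^{2}$)
$\left(-3261427 + b{\left(-1723 \right)}\right) \left(-4780115 - 1449091\right) = \left(-3261427 + \left(1 - 1723\right)^{2}\right) \left(-4780115 - 1449091\right) = \left(-3261427 + \left(-1722\right)^{2}\right) \left(-6229206\right) = \left(-3261427 + 2965284\right) \left(-6229206\right) = \left(-296143\right) \left(-6229206\right) = 1844735752458$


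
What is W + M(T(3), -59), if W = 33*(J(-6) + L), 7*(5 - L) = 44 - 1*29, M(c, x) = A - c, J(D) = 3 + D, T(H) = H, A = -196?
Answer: -1426/7 ≈ -203.71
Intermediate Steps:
M(c, x) = -196 - c
L = 20/7 (L = 5 - (44 - 1*29)/7 = 5 - (44 - 29)/7 = 5 - ⅐*15 = 5 - 15/7 = 20/7 ≈ 2.8571)
W = -33/7 (W = 33*((3 - 6) + 20/7) = 33*(-3 + 20/7) = 33*(-⅐) = -33/7 ≈ -4.7143)
W + M(T(3), -59) = -33/7 + (-196 - 1*3) = -33/7 + (-196 - 3) = -33/7 - 199 = -1426/7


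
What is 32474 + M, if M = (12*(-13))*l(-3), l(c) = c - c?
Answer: 32474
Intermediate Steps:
l(c) = 0
M = 0 (M = (12*(-13))*0 = -156*0 = 0)
32474 + M = 32474 + 0 = 32474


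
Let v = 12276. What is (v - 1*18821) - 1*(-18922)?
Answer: 12377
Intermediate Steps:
(v - 1*18821) - 1*(-18922) = (12276 - 1*18821) - 1*(-18922) = (12276 - 18821) + 18922 = -6545 + 18922 = 12377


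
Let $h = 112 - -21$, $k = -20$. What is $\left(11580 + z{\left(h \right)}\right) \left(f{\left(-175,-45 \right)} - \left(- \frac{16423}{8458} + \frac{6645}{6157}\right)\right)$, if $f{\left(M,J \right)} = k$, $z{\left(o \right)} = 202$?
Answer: $- \frac{5871000756029}{26037953} \approx -2.2548 \cdot 10^{5}$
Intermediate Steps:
$h = 133$ ($h = 112 + 21 = 133$)
$f{\left(M,J \right)} = -20$
$\left(11580 + z{\left(h \right)}\right) \left(f{\left(-175,-45 \right)} - \left(- \frac{16423}{8458} + \frac{6645}{6157}\right)\right) = \left(11580 + 202\right) \left(-20 - \left(- \frac{16423}{8458} + \frac{6645}{6157}\right)\right) = 11782 \left(-20 - - \frac{44913001}{52075906}\right) = 11782 \left(-20 + \left(\frac{16423}{8458} - \frac{6645}{6157}\right)\right) = 11782 \left(-20 + \frac{44913001}{52075906}\right) = 11782 \left(- \frac{996605119}{52075906}\right) = - \frac{5871000756029}{26037953}$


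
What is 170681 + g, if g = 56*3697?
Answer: 377713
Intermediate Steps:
g = 207032
170681 + g = 170681 + 207032 = 377713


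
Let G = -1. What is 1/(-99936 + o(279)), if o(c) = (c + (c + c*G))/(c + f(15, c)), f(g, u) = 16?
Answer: -295/29480841 ≈ -1.0006e-5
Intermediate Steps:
o(c) = c/(16 + c) (o(c) = (c + (c + c*(-1)))/(c + 16) = (c + (c - c))/(16 + c) = (c + 0)/(16 + c) = c/(16 + c))
1/(-99936 + o(279)) = 1/(-99936 + 279/(16 + 279)) = 1/(-99936 + 279/295) = 1/(-29480841/295) = -295/29480841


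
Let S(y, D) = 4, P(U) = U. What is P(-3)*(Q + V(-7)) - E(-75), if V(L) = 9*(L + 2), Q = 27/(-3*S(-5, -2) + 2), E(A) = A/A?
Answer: 1421/10 ≈ 142.10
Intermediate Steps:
E(A) = 1
Q = -27/10 (Q = 27/(-3*4 + 2) = 27/(-12 + 2) = 27/(-10) = 27*(-⅒) = -27/10 ≈ -2.7000)
V(L) = 18 + 9*L (V(L) = 9*(2 + L) = 18 + 9*L)
P(-3)*(Q + V(-7)) - E(-75) = -3*(-27/10 + (18 + 9*(-7))) - 1*1 = -3*(-27/10 + (18 - 63)) - 1 = -3*(-27/10 - 45) - 1 = -3*(-477/10) - 1 = 1431/10 - 1 = 1421/10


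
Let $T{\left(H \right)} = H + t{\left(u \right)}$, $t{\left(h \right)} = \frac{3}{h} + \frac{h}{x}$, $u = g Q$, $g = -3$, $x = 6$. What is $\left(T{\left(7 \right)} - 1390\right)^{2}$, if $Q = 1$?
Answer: $\frac{7667361}{4} \approx 1.9168 \cdot 10^{6}$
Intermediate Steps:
$u = -3$ ($u = \left(-3\right) 1 = -3$)
$t{\left(h \right)} = \frac{3}{h} + \frac{h}{6}$
$T{\left(H \right)} = - \frac{3}{2} + H$ ($T{\left(H \right)} = H + \left(\frac{3}{-3} + \frac{1}{6} \left(-3\right)\right) = H + \left(3 \left(- \frac{1}{3}\right) - \frac{1}{2}\right) = H - \frac{3}{2} = - \frac{3}{2} + H$)
$\left(T{\left(7 \right)} - 1390\right)^{2} = \left(\left(- \frac{3}{2} + 7\right) - 1390\right)^{2} = \left(\frac{11}{2} - 1390\right)^{2} = \left(- \frac{2769}{2}\right)^{2} = \frac{7667361}{4}$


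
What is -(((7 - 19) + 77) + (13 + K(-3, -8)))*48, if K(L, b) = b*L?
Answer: -4896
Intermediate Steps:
K(L, b) = L*b
-(((7 - 19) + 77) + (13 + K(-3, -8)))*48 = -(((7 - 19) + 77) + (13 - 3*(-8)))*48 = -((-12 + 77) + (13 + 24))*48 = -(65 + 37)*48 = -102*48 = -1*4896 = -4896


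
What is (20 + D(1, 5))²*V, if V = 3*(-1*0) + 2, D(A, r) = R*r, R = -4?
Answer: 0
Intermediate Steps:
D(A, r) = -4*r
V = 2 (V = 3*0 + 2 = 0 + 2 = 2)
(20 + D(1, 5))²*V = (20 - 4*5)²*2 = (20 - 20)²*2 = 0²*2 = 0*2 = 0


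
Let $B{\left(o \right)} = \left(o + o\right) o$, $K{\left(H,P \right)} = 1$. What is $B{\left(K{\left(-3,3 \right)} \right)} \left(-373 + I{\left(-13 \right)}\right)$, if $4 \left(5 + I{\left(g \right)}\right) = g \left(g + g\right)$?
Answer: $-587$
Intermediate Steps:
$B{\left(o \right)} = 2 o^{2}$ ($B{\left(o \right)} = 2 o o = 2 o^{2}$)
$I{\left(g \right)} = -5 + \frac{g^{2}}{2}$ ($I{\left(g \right)} = -5 + \frac{g \left(g + g\right)}{4} = -5 + \frac{g 2 g}{4} = -5 + \frac{2 g^{2}}{4} = -5 + \frac{g^{2}}{2}$)
$B{\left(K{\left(-3,3 \right)} \right)} \left(-373 + I{\left(-13 \right)}\right) = 2 \cdot 1^{2} \left(-373 - \left(5 - \frac{\left(-13\right)^{2}}{2}\right)\right) = 2 \cdot 1 \left(-373 + \left(-5 + \frac{1}{2} \cdot 169\right)\right) = 2 \left(-373 + \left(-5 + \frac{169}{2}\right)\right) = 2 \left(-373 + \frac{159}{2}\right) = 2 \left(- \frac{587}{2}\right) = -587$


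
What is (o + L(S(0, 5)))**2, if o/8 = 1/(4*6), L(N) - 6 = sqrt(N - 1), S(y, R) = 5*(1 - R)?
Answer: 172/9 + 38*I*sqrt(21)/3 ≈ 19.111 + 58.046*I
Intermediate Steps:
S(y, R) = 5 - 5*R
L(N) = 6 + sqrt(-1 + N) (L(N) = 6 + sqrt(N - 1) = 6 + sqrt(-1 + N))
o = 1/3 (o = 8/((4*6)) = 8/24 = 8*(1/24) = 1/3 ≈ 0.33333)
(o + L(S(0, 5)))**2 = (1/3 + (6 + sqrt(-1 + (5 - 5*5))))**2 = (1/3 + (6 + sqrt(-1 + (5 - 25))))**2 = (1/3 + (6 + sqrt(-1 - 20)))**2 = (1/3 + (6 + sqrt(-21)))**2 = (1/3 + (6 + I*sqrt(21)))**2 = (19/3 + I*sqrt(21))**2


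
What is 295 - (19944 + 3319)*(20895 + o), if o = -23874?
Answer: 69300772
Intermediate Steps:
295 - (19944 + 3319)*(20895 + o) = 295 - (19944 + 3319)*(20895 - 23874) = 295 - 23263*(-2979) = 295 - 1*(-69300477) = 295 + 69300477 = 69300772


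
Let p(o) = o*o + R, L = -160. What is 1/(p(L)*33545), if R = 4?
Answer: 1/858886180 ≈ 1.1643e-9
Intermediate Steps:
p(o) = 4 + o**2 (p(o) = o*o + 4 = o**2 + 4 = 4 + o**2)
1/(p(L)*33545) = 1/((4 + (-160)**2)*33545) = (1/33545)/(4 + 25600) = (1/33545)/25604 = (1/25604)*(1/33545) = 1/858886180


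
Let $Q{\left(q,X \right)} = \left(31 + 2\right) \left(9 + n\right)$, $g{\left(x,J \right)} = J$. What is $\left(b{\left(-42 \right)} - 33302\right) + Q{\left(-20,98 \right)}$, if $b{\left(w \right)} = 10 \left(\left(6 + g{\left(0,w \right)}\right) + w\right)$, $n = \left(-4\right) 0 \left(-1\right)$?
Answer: $-33785$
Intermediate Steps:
$n = 0$ ($n = 0 \left(-1\right) = 0$)
$Q{\left(q,X \right)} = 297$ ($Q{\left(q,X \right)} = \left(31 + 2\right) \left(9 + 0\right) = 33 \cdot 9 = 297$)
$b{\left(w \right)} = 60 + 20 w$ ($b{\left(w \right)} = 10 \left(\left(6 + w\right) + w\right) = 10 \left(6 + 2 w\right) = 60 + 20 w$)
$\left(b{\left(-42 \right)} - 33302\right) + Q{\left(-20,98 \right)} = \left(\left(60 + 20 \left(-42\right)\right) - 33302\right) + 297 = \left(\left(60 - 840\right) - 33302\right) + 297 = \left(-780 - 33302\right) + 297 = -34082 + 297 = -33785$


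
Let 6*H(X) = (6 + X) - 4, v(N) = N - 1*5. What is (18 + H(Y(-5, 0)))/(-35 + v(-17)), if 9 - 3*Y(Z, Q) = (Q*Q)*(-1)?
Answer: -113/342 ≈ -0.33041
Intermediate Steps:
Y(Z, Q) = 3 + Q²/3 (Y(Z, Q) = 3 - Q*Q*(-1)/3 = 3 - Q²*(-1)/3 = 3 - (-1)*Q²/3 = 3 + Q²/3)
v(N) = -5 + N (v(N) = N - 5 = -5 + N)
H(X) = ⅓ + X/6 (H(X) = ((6 + X) - 4)/6 = (2 + X)/6 = ⅓ + X/6)
(18 + H(Y(-5, 0)))/(-35 + v(-17)) = (18 + (⅓ + (3 + (⅓)*0²)/6))/(-35 + (-5 - 17)) = (18 + (⅓ + (3 + (⅓)*0)/6))/(-35 - 22) = (18 + (⅓ + (3 + 0)/6))/(-57) = (18 + (⅓ + (⅙)*3))*(-1/57) = (18 + (⅓ + ½))*(-1/57) = (18 + ⅚)*(-1/57) = (113/6)*(-1/57) = -113/342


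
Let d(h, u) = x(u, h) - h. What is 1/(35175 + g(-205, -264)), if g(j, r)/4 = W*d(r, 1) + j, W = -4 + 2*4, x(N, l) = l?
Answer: 1/34355 ≈ 2.9108e-5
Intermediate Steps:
W = 4 (W = -4 + 8 = 4)
d(h, u) = 0 (d(h, u) = h - h = 0)
g(j, r) = 4*j (g(j, r) = 4*(4*0 + j) = 4*(0 + j) = 4*j)
1/(35175 + g(-205, -264)) = 1/(35175 + 4*(-205)) = 1/(35175 - 820) = 1/34355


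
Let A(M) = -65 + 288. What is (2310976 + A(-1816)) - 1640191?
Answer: 671008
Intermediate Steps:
A(M) = 223
(2310976 + A(-1816)) - 1640191 = (2310976 + 223) - 1640191 = 2311199 - 1640191 = 671008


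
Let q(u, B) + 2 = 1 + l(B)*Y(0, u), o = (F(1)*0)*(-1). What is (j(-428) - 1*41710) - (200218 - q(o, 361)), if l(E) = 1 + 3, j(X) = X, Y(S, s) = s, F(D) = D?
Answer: -242357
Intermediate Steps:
l(E) = 4
o = 0 (o = (1*0)*(-1) = 0*(-1) = 0)
q(u, B) = -1 + 4*u (q(u, B) = -2 + (1 + 4*u) = -1 + 4*u)
(j(-428) - 1*41710) - (200218 - q(o, 361)) = (-428 - 1*41710) - (200218 - (-1 + 4*0)) = (-428 - 41710) - (200218 - (-1 + 0)) = -42138 - (200218 - 1*(-1)) = -42138 - (200218 + 1) = -42138 - 1*200219 = -42138 - 200219 = -242357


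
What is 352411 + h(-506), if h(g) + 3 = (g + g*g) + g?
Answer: 607432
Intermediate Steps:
h(g) = -3 + g² + 2*g (h(g) = -3 + ((g + g*g) + g) = -3 + ((g + g²) + g) = -3 + (g² + 2*g) = -3 + g² + 2*g)
352411 + h(-506) = 352411 + (-3 + (-506)² + 2*(-506)) = 352411 + (-3 + 256036 - 1012) = 352411 + 255021 = 607432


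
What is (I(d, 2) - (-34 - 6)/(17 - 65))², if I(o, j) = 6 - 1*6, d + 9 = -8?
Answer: 25/36 ≈ 0.69444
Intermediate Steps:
d = -17 (d = -9 - 8 = -17)
I(o, j) = 0 (I(o, j) = 6 - 6 = 0)
(I(d, 2) - (-34 - 6)/(17 - 65))² = (0 - (-34 - 6)/(17 - 65))² = (0 - (-40)/(-48))² = (0 - (-40)*(-1)/48)² = (0 - 1*⅚)² = (0 - ⅚)² = (-⅚)² = 25/36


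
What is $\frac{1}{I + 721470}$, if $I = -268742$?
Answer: $\frac{1}{452728} \approx 2.2088 \cdot 10^{-6}$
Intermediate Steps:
$\frac{1}{I + 721470} = \frac{1}{-268742 + 721470} = \frac{1}{452728}$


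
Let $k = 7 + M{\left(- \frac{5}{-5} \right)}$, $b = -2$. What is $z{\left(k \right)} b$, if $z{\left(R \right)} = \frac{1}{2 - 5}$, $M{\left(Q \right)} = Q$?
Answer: $\frac{2}{3} \approx 0.66667$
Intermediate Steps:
$k = 8$ ($k = 7 - \frac{5}{-5} = 7 - -1 = 7 + 1 = 8$)
$z{\left(R \right)} = - \frac{1}{3}$ ($z{\left(R \right)} = \frac{1}{-3} = - \frac{1}{3}$)
$z{\left(k \right)} b = \left(- \frac{1}{3}\right) \left(-2\right) = \frac{2}{3}$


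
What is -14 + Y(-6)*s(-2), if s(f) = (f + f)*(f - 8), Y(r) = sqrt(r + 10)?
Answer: 66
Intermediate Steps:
Y(r) = sqrt(10 + r)
s(f) = 2*f*(-8 + f) (s(f) = (2*f)*(-8 + f) = 2*f*(-8 + f))
-14 + Y(-6)*s(-2) = -14 + sqrt(10 - 6)*(2*(-2)*(-8 - 2)) = -14 + sqrt(4)*(2*(-2)*(-10)) = -14 + 2*40 = -14 + 80 = 66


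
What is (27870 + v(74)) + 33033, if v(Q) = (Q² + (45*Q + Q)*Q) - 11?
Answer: 318264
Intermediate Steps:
v(Q) = -11 + 47*Q² (v(Q) = (Q² + (46*Q)*Q) - 11 = (Q² + 46*Q²) - 11 = 47*Q² - 11 = -11 + 47*Q²)
(27870 + v(74)) + 33033 = (27870 + (-11 + 47*74²)) + 33033 = (27870 + (-11 + 47*5476)) + 33033 = (27870 + (-11 + 257372)) + 33033 = (27870 + 257361) + 33033 = 285231 + 33033 = 318264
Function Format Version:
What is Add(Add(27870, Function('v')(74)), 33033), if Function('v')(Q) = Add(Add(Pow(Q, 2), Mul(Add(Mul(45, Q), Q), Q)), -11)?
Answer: 318264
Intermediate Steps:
Function('v')(Q) = Add(-11, Mul(47, Pow(Q, 2))) (Function('v')(Q) = Add(Add(Pow(Q, 2), Mul(Mul(46, Q), Q)), -11) = Add(Add(Pow(Q, 2), Mul(46, Pow(Q, 2))), -11) = Add(Mul(47, Pow(Q, 2)), -11) = Add(-11, Mul(47, Pow(Q, 2))))
Add(Add(27870, Function('v')(74)), 33033) = Add(Add(27870, Add(-11, Mul(47, Pow(74, 2)))), 33033) = Add(Add(27870, Add(-11, Mul(47, 5476))), 33033) = Add(Add(27870, Add(-11, 257372)), 33033) = Add(Add(27870, 257361), 33033) = Add(285231, 33033) = 318264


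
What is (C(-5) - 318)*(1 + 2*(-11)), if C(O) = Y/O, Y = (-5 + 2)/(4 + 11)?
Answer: 166929/25 ≈ 6677.2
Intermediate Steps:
Y = -⅕ (Y = -3/15 = -3*1/15 = -⅕ ≈ -0.20000)
C(O) = -1/(5*O)
(C(-5) - 318)*(1 + 2*(-11)) = (-⅕/(-5) - 318)*(1 + 2*(-11)) = (-⅕*(-⅕) - 318)*(1 - 22) = (1/25 - 318)*(-21) = -7949/25*(-21) = 166929/25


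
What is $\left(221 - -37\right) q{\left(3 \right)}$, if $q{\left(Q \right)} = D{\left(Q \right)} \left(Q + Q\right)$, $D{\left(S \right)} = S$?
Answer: $4644$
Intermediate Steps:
$q{\left(Q \right)} = 2 Q^{2}$ ($q{\left(Q \right)} = Q \left(Q + Q\right) = Q 2 Q = 2 Q^{2}$)
$\left(221 - -37\right) q{\left(3 \right)} = \left(221 - -37\right) 2 \cdot 3^{2} = \left(221 + 37\right) 2 \cdot 9 = 258 \cdot 18 = 4644$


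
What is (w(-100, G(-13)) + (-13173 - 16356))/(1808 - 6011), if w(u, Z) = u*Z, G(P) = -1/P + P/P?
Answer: 385277/54639 ≈ 7.0513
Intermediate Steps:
G(P) = 1 - 1/P (G(P) = -1/P + 1 = 1 - 1/P)
w(u, Z) = Z*u
(w(-100, G(-13)) + (-13173 - 16356))/(1808 - 6011) = (((-1 - 13)/(-13))*(-100) + (-13173 - 16356))/(1808 - 6011) = (-1/13*(-14)*(-100) - 29529)/(-4203) = ((14/13)*(-100) - 29529)*(-1/4203) = (-1400/13 - 29529)*(-1/4203) = -385277/13*(-1/4203) = 385277/54639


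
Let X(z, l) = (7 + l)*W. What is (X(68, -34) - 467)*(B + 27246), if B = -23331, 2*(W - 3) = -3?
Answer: -3973725/2 ≈ -1.9869e+6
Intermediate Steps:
W = 3/2 (W = 3 + (½)*(-3) = 3 - 3/2 = 3/2 ≈ 1.5000)
X(z, l) = 21/2 + 3*l/2 (X(z, l) = (7 + l)*(3/2) = 21/2 + 3*l/2)
(X(68, -34) - 467)*(B + 27246) = ((21/2 + (3/2)*(-34)) - 467)*(-23331 + 27246) = ((21/2 - 51) - 467)*3915 = (-81/2 - 467)*3915 = -1015/2*3915 = -3973725/2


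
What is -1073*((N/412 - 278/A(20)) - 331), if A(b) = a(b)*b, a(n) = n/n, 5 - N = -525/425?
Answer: 3239888091/8755 ≈ 3.7006e+5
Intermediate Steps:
N = 106/17 (N = 5 - (-525)/425 = 5 - 1*(-21/17) = 5 + 21/17 = 106/17 ≈ 6.2353)
a(n) = 1
A(b) = b (A(b) = 1*b = b)
-1073*((N/412 - 278/A(20)) - 331) = -1073*(((106/17)/412 - 278/20) - 331) = -1073*(((106/17)*(1/412) - 278*1/20) - 331) = -1073*((53/3502 - 139/10) - 331) = -1073*(-121562/8755 - 331) = -1073*(-3019467/8755) = 3239888091/8755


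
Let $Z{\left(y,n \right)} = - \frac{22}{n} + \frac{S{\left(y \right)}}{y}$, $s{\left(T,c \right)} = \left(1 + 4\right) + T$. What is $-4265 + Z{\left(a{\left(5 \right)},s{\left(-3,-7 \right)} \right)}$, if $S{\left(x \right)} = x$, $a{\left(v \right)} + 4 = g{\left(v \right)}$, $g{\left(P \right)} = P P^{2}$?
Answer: $-4275$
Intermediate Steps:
$g{\left(P \right)} = P^{3}$
$a{\left(v \right)} = -4 + v^{3}$
$s{\left(T,c \right)} = 5 + T$
$Z{\left(y,n \right)} = 1 - \frac{22}{n}$ ($Z{\left(y,n \right)} = - \frac{22}{n} + \frac{y}{y} = - \frac{22}{n} + 1 = 1 - \frac{22}{n}$)
$-4265 + Z{\left(a{\left(5 \right)},s{\left(-3,-7 \right)} \right)} = -4265 + \frac{-22 + \left(5 - 3\right)}{5 - 3} = -4265 + \frac{-22 + 2}{2} = -4265 + \frac{1}{2} \left(-20\right) = -4265 - 10 = -4275$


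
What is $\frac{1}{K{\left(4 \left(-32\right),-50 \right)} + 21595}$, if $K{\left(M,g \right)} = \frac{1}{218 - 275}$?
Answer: $\frac{57}{1230914} \approx 4.6307 \cdot 10^{-5}$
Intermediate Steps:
$K{\left(M,g \right)} = - \frac{1}{57}$ ($K{\left(M,g \right)} = \frac{1}{-57} = - \frac{1}{57}$)
$\frac{1}{K{\left(4 \left(-32\right),-50 \right)} + 21595} = \frac{1}{- \frac{1}{57} + 21595} = \frac{1}{\frac{1230914}{57}} = \frac{57}{1230914}$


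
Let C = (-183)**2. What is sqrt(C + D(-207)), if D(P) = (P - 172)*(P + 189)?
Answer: 3*sqrt(4479) ≈ 200.78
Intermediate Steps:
C = 33489
D(P) = (-172 + P)*(189 + P)
sqrt(C + D(-207)) = sqrt(33489 + (-32508 + (-207)**2 + 17*(-207))) = sqrt(33489 + (-32508 + 42849 - 3519)) = sqrt(33489 + 6822) = sqrt(40311) = 3*sqrt(4479)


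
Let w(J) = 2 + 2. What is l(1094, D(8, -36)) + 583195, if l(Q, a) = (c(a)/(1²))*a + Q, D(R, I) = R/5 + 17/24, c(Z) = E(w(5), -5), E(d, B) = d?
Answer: 17528947/30 ≈ 5.8430e+5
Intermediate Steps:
w(J) = 4
c(Z) = 4
D(R, I) = 17/24 + R/5 (D(R, I) = R*(⅕) + 17*(1/24) = R/5 + 17/24 = 17/24 + R/5)
l(Q, a) = Q + 4*a (l(Q, a) = (4/(1²))*a + Q = (4/1)*a + Q = (4*1)*a + Q = 4*a + Q = Q + 4*a)
l(1094, D(8, -36)) + 583195 = (1094 + 4*(17/24 + (⅕)*8)) + 583195 = (1094 + 4*(17/24 + 8/5)) + 583195 = (1094 + 4*(277/120)) + 583195 = (1094 + 277/30) + 583195 = 33097/30 + 583195 = 17528947/30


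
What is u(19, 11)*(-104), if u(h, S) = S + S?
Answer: -2288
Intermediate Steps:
u(h, S) = 2*S
u(19, 11)*(-104) = (2*11)*(-104) = 22*(-104) = -2288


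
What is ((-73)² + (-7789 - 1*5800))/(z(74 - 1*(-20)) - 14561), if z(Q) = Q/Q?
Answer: 59/104 ≈ 0.56731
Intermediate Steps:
z(Q) = 1
((-73)² + (-7789 - 1*5800))/(z(74 - 1*(-20)) - 14561) = ((-73)² + (-7789 - 1*5800))/(1 - 14561) = (5329 + (-7789 - 5800))/(-14560) = (5329 - 13589)*(-1/14560) = -8260*(-1/14560) = 59/104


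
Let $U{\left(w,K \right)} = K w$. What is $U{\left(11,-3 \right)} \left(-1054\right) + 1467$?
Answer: $36249$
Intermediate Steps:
$U{\left(11,-3 \right)} \left(-1054\right) + 1467 = \left(-3\right) 11 \left(-1054\right) + 1467 = \left(-33\right) \left(-1054\right) + 1467 = 34782 + 1467 = 36249$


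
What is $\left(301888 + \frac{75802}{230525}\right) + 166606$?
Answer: $\frac{107999655152}{230525} \approx 4.6849 \cdot 10^{5}$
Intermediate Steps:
$\left(301888 + \frac{75802}{230525}\right) + 166606 = \frac{69592807002}{230525} + 166606 = \frac{107999655152}{230525}$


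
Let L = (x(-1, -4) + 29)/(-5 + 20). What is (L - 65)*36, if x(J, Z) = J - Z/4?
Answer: -11352/5 ≈ -2270.4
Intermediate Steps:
x(J, Z) = J - Z/4
L = 29/15 (L = ((-1 - ¼*(-4)) + 29)/(-5 + 20) = ((-1 + 1) + 29)/15 = (0 + 29)*(1/15) = 29*(1/15) = 29/15 ≈ 1.9333)
(L - 65)*36 = (29/15 - 65)*36 = -946/15*36 = -11352/5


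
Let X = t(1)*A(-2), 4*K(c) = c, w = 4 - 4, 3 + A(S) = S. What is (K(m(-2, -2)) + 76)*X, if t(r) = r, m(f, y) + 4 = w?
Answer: -375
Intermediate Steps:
A(S) = -3 + S
w = 0
m(f, y) = -4 (m(f, y) = -4 + 0 = -4)
K(c) = c/4
X = -5 (X = 1*(-3 - 2) = 1*(-5) = -5)
(K(m(-2, -2)) + 76)*X = ((¼)*(-4) + 76)*(-5) = (-1 + 76)*(-5) = 75*(-5) = -375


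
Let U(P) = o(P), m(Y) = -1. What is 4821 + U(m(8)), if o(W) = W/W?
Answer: 4822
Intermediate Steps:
o(W) = 1
U(P) = 1
4821 + U(m(8)) = 4821 + 1 = 4822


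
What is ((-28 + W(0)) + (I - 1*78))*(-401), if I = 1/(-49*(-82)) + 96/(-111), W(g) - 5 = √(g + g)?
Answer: 6072665805/148666 ≈ 40848.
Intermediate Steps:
W(g) = 5 + √2*√g (W(g) = 5 + √(g + g) = 5 + √(2*g) = 5 + √2*√g)
I = -128539/148666 (I = -1/49*(-1/82) + 96*(-1/111) = 1/4018 - 32/37 = -128539/148666 ≈ -0.86462)
((-28 + W(0)) + (I - 1*78))*(-401) = ((-28 + (5 + √2*√0)) + (-128539/148666 - 1*78))*(-401) = ((-28 + (5 + √2*0)) + (-128539/148666 - 78))*(-401) = ((-28 + (5 + 0)) - 11724487/148666)*(-401) = ((-28 + 5) - 11724487/148666)*(-401) = (-23 - 11724487/148666)*(-401) = -15143805/148666*(-401) = 6072665805/148666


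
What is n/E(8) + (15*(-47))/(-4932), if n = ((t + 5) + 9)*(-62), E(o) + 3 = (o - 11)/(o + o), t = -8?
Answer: 3265691/27948 ≈ 116.85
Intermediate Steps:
E(o) = -3 + (-11 + o)/(2*o) (E(o) = -3 + (o - 11)/(o + o) = -3 + (-11 + o)/((2*o)) = -3 + (-11 + o)*(1/(2*o)) = -3 + (-11 + o)/(2*o))
n = -372 (n = ((-8 + 5) + 9)*(-62) = (-3 + 9)*(-62) = 6*(-62) = -372)
n/E(8) + (15*(-47))/(-4932) = -372*16/(-11 - 5*8) + (15*(-47))/(-4932) = -372*16/(-11 - 40) - 705*(-1/4932) = -372/((1/2)*(1/8)*(-51)) + 235/1644 = -372/(-51/16) + 235/1644 = -372*(-16/51) + 235/1644 = 1984/17 + 235/1644 = 3265691/27948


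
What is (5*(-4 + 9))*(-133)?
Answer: -3325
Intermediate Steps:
(5*(-4 + 9))*(-133) = (5*5)*(-133) = 25*(-133) = -3325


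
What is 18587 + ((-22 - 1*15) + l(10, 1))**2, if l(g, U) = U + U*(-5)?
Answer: 20268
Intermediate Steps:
l(g, U) = -4*U (l(g, U) = U - 5*U = -4*U)
18587 + ((-22 - 1*15) + l(10, 1))**2 = 18587 + ((-22 - 1*15) - 4*1)**2 = 18587 + ((-22 - 15) - 4)**2 = 18587 + (-37 - 4)**2 = 18587 + (-41)**2 = 18587 + 1681 = 20268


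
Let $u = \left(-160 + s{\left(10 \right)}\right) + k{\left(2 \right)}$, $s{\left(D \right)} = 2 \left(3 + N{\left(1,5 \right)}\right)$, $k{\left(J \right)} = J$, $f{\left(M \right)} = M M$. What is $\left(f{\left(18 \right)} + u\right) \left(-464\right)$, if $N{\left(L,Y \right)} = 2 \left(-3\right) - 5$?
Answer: $-69600$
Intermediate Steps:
$f{\left(M \right)} = M^{2}$
$N{\left(L,Y \right)} = -11$ ($N{\left(L,Y \right)} = -6 - 5 = -11$)
$s{\left(D \right)} = -16$ ($s{\left(D \right)} = 2 \left(3 - 11\right) = 2 \left(-8\right) = -16$)
$u = -174$ ($u = \left(-160 - 16\right) + 2 = -176 + 2 = -174$)
$\left(f{\left(18 \right)} + u\right) \left(-464\right) = \left(18^{2} - 174\right) \left(-464\right) = \left(324 - 174\right) \left(-464\right) = 150 \left(-464\right) = -69600$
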